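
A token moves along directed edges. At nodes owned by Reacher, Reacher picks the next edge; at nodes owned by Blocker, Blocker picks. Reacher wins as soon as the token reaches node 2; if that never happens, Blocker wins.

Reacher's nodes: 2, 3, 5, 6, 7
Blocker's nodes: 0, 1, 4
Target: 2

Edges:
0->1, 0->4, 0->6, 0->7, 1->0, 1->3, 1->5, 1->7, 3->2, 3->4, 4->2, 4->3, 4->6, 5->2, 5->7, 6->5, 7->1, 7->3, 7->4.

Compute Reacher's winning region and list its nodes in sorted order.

2, 3, 4, 5, 6, 7

A0 = {2}
A1: add {3, 5} — 3 (Reacher) has 3→2; 5 (Reacher) has 5→2.
A2: add {6, 7} — 6 (Reacher) has 6→5; 7 (Reacher) has 7→3.
A3: add {4} — 4 (Blocker): all of {2, 3, 6} already in.
A4 = A3; e.g. 0 (Blocker) can still go to 1. Fixed point.
Reacher's winning region = {2, 3, 4, 5, 6, 7}.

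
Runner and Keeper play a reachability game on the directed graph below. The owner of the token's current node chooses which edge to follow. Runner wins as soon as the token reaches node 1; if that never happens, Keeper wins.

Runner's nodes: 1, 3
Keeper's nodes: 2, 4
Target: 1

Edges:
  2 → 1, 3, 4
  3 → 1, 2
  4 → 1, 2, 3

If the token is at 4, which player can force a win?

A0 = {1}
A1: add {3} — 3 (Runner) has 3→1.
A2 = A1; e.g. 2 (Keeper) can still go to 4. Fixed point.
4 never enters the attractor, so Keeper can avoid the target forever.

Keeper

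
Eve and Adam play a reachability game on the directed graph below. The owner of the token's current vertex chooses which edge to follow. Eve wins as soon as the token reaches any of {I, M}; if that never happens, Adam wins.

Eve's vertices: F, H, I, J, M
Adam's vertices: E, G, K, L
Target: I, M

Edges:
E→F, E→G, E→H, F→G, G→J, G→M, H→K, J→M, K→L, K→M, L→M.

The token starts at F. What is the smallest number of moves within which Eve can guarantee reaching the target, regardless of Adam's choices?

A0 = {I, M}
A1: add {J, L} — J (Eve) has J→M; L (Adam): all of {M} already in.
A2: add {G, K} — G (Adam): all of {J, M} already in; K (Adam): all of {L, M} already in.
A3: add {F, H} — F (Eve) has F→G; H (Eve) has H→K.
F enters the attractor at level 3, so Eve can force the target in 3 moves from there.

3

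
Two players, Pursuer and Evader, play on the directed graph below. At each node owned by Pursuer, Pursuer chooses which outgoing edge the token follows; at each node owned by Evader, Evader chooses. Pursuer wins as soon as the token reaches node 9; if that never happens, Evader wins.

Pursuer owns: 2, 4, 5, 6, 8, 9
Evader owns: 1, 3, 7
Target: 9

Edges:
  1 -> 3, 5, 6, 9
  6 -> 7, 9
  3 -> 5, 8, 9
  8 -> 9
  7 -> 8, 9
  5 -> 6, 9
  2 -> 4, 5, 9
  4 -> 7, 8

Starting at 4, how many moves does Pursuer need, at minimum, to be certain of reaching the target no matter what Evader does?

2

A0 = {9}
A1: add {2, 5, 6, 8} — 2 (Pursuer) has 2→9; 5 (Pursuer) has 5→9; 6 (Pursuer) has 6→9; 8 (Pursuer) has 8→9.
A2: add {3, 4, 7} — 3 (Evader): all of {5, 8, 9} already in; 4 (Pursuer) has 4→8; 7 (Evader): all of {8, 9} already in.
4 enters the attractor at level 2, so Pursuer can force the target in 2 moves from there.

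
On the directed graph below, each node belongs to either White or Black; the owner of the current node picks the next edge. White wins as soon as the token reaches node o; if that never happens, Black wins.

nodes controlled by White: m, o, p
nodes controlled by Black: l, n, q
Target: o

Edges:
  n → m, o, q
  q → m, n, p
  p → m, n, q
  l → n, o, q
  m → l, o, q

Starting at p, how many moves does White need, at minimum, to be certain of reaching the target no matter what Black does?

2

A0 = {o}
A1: add {m} — m (White) has m→o.
A2: add {p} — p (White) has p→m.
A3 = A2; e.g. l (Black) can still go to n. Fixed point.
p enters the attractor at level 2, so White can force the target in 2 moves from there.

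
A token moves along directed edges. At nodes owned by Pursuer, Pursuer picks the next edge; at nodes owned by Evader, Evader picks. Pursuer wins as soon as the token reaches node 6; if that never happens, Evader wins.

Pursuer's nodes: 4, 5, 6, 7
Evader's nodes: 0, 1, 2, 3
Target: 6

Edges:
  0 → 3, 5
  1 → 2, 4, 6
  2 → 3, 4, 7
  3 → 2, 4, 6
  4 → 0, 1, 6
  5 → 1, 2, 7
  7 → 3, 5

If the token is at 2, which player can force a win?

Evader

A0 = {6}
A1: add {4} — 4 (Pursuer) has 4→6.
A2 = A1; e.g. 0 (Evader) can still go to 3. Fixed point.
2 never enters the attractor, so Evader can avoid the target forever.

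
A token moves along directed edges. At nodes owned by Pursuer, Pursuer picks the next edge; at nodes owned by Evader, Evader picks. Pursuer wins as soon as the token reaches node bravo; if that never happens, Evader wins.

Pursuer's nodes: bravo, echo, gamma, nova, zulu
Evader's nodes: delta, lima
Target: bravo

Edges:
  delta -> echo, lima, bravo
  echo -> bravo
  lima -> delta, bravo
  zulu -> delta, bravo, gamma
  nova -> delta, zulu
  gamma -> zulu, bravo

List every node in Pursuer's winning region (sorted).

A0 = {bravo}
A1: add {echo, gamma, zulu} — echo (Pursuer) has echo→bravo; zulu (Pursuer) has zulu→bravo; gamma (Pursuer) has gamma→bravo.
A2: add {nova} — nova (Pursuer) has nova→zulu.
A3 = A2; e.g. delta (Evader) can still go to lima. Fixed point.
Pursuer's winning region = {bravo, echo, gamma, nova, zulu}.

bravo, echo, gamma, nova, zulu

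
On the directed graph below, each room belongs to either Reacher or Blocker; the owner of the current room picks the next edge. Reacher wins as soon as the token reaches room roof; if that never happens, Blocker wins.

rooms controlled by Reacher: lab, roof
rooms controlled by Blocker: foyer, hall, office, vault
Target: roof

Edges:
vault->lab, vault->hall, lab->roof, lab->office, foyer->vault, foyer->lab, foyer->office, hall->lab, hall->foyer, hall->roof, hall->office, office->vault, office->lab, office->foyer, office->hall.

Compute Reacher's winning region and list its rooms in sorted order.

lab, roof

A0 = {roof}
A1: add {lab} — lab (Reacher) has lab→roof.
A2 = A1; e.g. vault (Blocker) can still go to hall. Fixed point.
Reacher's winning region = {lab, roof}.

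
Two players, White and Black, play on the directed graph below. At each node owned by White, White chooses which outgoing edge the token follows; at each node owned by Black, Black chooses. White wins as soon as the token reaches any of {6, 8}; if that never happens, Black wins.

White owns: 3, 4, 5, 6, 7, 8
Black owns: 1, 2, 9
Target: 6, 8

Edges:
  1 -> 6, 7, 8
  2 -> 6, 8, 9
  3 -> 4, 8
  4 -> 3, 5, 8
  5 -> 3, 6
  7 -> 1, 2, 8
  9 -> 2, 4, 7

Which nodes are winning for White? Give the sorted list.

A0 = {6, 8}
A1: add {3, 4, 5, 7} — 3 (White) has 3→8; 4 (White) has 4→8; 5 (White) has 5→6; 7 (White) has 7→8.
A2: add {1} — 1 (Black): all of {6, 7, 8} already in.
A3 = A2; e.g. 2 (Black) can still go to 9. Fixed point.
White's winning region = {1, 3, 4, 5, 6, 7, 8}.

1, 3, 4, 5, 6, 7, 8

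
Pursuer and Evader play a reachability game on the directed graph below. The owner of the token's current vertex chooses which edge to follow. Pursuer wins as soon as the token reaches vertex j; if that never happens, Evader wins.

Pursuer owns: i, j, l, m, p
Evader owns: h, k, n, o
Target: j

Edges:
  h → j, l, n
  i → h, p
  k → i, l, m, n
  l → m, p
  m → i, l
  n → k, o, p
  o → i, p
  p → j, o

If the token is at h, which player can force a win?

A0 = {j}
A1: add {p} — p (Pursuer) has p→j.
A2: add {i, l} — i (Pursuer) has i→p; l (Pursuer) has l→p.
A3: add {m, o} — m (Pursuer) has m→i; o (Evader): all of {i, p} already in.
A4 = A3; e.g. h (Evader) can still go to n. Fixed point.
h never enters the attractor, so Evader can avoid the target forever.

Evader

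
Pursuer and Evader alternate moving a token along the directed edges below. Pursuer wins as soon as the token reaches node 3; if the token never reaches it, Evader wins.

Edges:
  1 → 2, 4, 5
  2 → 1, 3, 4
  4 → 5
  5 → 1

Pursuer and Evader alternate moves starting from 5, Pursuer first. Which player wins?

Track states (vertex, player-to-move).
A0 = {(3,Pursuer), (3,Evader)}
A1: add {(2,Pursuer)}.
A2 = A1; e.g. (1,Pursuer) stays out. (5,Pursuer) never enters ⇒ Evader avoids the target.

Evader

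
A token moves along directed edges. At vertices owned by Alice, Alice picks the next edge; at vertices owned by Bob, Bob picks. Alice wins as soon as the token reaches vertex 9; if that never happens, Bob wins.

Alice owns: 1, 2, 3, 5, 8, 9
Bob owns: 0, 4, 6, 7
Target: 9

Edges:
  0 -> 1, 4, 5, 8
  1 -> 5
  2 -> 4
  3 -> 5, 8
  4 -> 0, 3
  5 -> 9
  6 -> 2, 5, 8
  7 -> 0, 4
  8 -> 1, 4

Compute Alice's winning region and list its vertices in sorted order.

A0 = {9}
A1: add {5} — 5 (Alice) has 5→9.
A2: add {1, 3} — 1 (Alice) has 1→5; 3 (Alice) has 3→5.
A3: add {8} — 8 (Alice) has 8→1.
A4 = A3; e.g. 0 (Bob) can still go to 4. Fixed point.
Alice's winning region = {1, 3, 5, 8, 9}.

1, 3, 5, 8, 9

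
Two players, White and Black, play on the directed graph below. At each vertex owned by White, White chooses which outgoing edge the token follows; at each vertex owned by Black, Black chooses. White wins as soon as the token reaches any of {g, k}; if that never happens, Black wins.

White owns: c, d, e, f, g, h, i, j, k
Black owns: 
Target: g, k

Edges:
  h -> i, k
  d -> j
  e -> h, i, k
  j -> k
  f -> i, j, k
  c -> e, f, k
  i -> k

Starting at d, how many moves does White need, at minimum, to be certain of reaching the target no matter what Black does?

2

A0 = {g, k}
A1: add {c, e, f, h, i, j} — c (White) has c→k; e (White) has e→k; f (White) has f→k; h (White) has h→k; i (White) has i→k; j (White) has j→k.
A2: add {d} — d (White) has d→j.
A2 = all vertices. Fixed point.
d enters the attractor at level 2, so White can force the target in 2 moves from there.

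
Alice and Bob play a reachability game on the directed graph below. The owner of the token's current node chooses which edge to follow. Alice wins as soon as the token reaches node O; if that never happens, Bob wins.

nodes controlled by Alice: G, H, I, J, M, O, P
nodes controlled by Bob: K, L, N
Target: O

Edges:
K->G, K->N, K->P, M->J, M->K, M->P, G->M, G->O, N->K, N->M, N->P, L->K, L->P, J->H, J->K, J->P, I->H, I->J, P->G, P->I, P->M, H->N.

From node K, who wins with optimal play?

A0 = {O}
A1: add {G} — G (Alice) has G→O.
A2: add {P} — P (Alice) has P→G.
A3: add {J, M} — J (Alice) has J→P; M (Alice) has M→P.
A4: add {I} — I (Alice) has I→J.
A5 = A4; e.g. H (Alice) has no edge into A4. Fixed point.
K never enters the attractor, so Bob can avoid the target forever.

Bob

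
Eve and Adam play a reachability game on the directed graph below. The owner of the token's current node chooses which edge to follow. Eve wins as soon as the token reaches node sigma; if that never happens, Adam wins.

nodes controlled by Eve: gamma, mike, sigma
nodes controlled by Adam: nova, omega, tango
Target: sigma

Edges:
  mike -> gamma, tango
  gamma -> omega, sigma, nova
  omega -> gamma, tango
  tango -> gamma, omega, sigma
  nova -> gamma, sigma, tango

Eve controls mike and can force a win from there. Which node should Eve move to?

gamma

A0 = {sigma}
A1: add {gamma} — gamma (Eve) has gamma→sigma.
A2: add {mike} — mike (Eve) has mike→gamma.
A3 = A2; e.g. omega (Adam) can still go to tango. Fixed point.
From mike, successor gamma is in the attractor (rank 1); the other successor tango is not.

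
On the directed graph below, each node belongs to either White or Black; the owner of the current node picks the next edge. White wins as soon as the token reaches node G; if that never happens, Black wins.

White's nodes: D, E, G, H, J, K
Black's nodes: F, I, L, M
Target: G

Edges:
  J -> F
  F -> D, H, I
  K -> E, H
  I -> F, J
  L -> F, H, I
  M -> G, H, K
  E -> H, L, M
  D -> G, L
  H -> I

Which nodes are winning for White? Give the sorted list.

D, G

A0 = {G}
A1: add {D} — D (White) has D→G.
A2 = A1; e.g. E (White) has no edge into A1. Fixed point.
White's winning region = {D, G}.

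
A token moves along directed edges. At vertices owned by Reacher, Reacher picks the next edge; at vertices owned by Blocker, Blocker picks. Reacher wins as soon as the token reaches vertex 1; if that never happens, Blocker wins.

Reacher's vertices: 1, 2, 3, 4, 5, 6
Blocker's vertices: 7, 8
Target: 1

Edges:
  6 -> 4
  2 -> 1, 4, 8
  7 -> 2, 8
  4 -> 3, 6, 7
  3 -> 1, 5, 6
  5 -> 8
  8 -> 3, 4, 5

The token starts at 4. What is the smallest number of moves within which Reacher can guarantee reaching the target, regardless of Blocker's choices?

A0 = {1}
A1: add {2, 3} — 2 (Reacher) has 2→1; 3 (Reacher) has 3→1.
A2: add {4} — 4 (Reacher) has 4→3.
4 enters the attractor at level 2, so Reacher can force the target in 2 moves from there.

2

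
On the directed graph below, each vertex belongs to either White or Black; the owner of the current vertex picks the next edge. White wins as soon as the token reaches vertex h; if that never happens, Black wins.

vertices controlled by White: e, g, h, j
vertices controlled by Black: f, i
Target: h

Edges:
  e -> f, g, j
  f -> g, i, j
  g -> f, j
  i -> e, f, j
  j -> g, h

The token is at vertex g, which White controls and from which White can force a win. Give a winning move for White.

j

A0 = {h}
A1: add {j} — j (White) has j→h.
A2: add {e, g} — e (White) has e→j; g (White) has g→j.
A3 = A2; e.g. f (Black) can still go to i. Fixed point.
From g, successor j is in the attractor (rank 1); the other successor f is not.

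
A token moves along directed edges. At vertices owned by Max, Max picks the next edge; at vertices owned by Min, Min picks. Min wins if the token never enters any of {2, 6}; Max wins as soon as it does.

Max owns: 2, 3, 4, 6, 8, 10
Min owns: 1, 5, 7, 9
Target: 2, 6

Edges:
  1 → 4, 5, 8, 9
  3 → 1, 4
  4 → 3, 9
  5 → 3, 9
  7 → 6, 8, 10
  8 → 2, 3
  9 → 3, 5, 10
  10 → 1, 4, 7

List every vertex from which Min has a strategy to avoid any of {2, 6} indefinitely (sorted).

A0 = {2, 6}
A1: add {8} — 8 (Max) has 8→2.
A2 = A1; e.g. 1 (Min) can still go to 4. Fixed point.
Max's attractor = {2, 6, 8}; Min avoids the target exactly from the complement.

1, 3, 4, 5, 7, 9, 10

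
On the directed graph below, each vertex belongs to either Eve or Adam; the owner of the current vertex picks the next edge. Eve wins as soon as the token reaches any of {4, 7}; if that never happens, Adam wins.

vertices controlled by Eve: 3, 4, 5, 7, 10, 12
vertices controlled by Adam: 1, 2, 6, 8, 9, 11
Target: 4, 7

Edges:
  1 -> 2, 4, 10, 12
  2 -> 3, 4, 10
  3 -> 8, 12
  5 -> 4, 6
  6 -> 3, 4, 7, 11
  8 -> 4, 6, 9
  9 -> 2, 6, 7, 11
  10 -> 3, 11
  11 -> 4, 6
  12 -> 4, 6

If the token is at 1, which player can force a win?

A0 = {4, 7}
A1: add {5, 12} — 5 (Eve) has 5→4; 12 (Eve) has 12→4.
A2: add {3} — 3 (Eve) has 3→12.
A3: add {10} — 10 (Eve) has 10→3.
A4: add {2} — 2 (Adam): all of {3, 4, 10} already in.
A5: add {1} — 1 (Adam): all of {2, 4, 10, 12} already in.
A6 = A5; e.g. 6 (Adam) can still go to 11. Fixed point.
1 ∈ A5, so Eve can force the target.

Eve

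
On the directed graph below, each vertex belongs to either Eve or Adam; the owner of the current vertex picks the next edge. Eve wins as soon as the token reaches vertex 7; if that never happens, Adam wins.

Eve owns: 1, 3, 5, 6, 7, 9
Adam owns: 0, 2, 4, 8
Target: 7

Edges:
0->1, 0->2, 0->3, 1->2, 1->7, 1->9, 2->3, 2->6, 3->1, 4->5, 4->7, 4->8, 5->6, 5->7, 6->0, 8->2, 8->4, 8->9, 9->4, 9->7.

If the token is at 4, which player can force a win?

A0 = {7}
A1: add {1, 5, 9} — 1 (Eve) has 1→7; 5 (Eve) has 5→7; 9 (Eve) has 9→7.
A2: add {3} — 3 (Eve) has 3→1.
A3 = A2; e.g. 0 (Adam) can still go to 2. Fixed point.
4 never enters the attractor, so Adam can avoid the target forever.

Adam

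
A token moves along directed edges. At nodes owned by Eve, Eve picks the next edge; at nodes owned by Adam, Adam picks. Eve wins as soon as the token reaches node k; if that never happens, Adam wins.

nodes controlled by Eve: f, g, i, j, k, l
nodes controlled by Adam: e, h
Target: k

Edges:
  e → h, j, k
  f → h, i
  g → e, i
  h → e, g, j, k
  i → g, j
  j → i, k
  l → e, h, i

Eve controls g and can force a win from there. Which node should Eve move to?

i

A0 = {k}
A1: add {j} — j (Eve) has j→k.
A2: add {i} — i (Eve) has i→j.
A3: add {f, g, l} — f (Eve) has f→i; g (Eve) has g→i; l (Eve) has l→i.
A4 = A3; e.g. e (Adam) can still go to h. Fixed point.
From g, successor i is in the attractor (rank 2); the other successor e is not.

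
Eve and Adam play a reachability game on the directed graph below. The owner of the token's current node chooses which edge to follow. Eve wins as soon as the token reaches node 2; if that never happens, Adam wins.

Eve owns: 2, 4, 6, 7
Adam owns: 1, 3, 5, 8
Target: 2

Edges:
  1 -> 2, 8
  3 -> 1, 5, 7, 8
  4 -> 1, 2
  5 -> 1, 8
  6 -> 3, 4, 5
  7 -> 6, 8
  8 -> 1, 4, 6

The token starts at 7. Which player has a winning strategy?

Eve

A0 = {2}
A1: add {4} — 4 (Eve) has 4→2.
A2: add {6} — 6 (Eve) has 6→4.
A3: add {7} — 7 (Eve) has 7→6.
A4 = A3; e.g. 1 (Adam) can still go to 8. Fixed point.
7 ∈ A3, so Eve can force the target.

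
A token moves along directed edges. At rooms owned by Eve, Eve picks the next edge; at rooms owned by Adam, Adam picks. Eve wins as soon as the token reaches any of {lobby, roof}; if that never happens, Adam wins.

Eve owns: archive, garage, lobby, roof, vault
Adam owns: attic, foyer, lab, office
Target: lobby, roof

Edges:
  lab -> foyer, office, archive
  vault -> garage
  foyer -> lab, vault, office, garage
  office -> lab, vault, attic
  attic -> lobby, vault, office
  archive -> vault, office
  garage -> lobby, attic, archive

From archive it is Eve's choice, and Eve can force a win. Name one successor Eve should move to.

vault

A0 = {lobby, roof}
A1: add {garage} — garage (Eve) has garage→lobby.
A2: add {vault} — vault (Eve) has vault→garage.
A3: add {archive} — archive (Eve) has archive→vault.
A4 = A3; e.g. lab (Adam) can still go to foyer. Fixed point.
From archive, successor vault is in the attractor (rank 2); the other successor office is not.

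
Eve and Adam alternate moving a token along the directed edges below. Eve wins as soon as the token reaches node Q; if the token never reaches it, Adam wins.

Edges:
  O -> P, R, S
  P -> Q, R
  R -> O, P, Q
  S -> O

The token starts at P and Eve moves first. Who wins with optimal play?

Track states (vertex, player-to-move).
A0 = {(Q,Eve), (Q,Adam)}
A1: add {(P,Eve), (R,Eve)}.
(P,Eve) ∈ A1 ⇒ Eve forces the target.

Eve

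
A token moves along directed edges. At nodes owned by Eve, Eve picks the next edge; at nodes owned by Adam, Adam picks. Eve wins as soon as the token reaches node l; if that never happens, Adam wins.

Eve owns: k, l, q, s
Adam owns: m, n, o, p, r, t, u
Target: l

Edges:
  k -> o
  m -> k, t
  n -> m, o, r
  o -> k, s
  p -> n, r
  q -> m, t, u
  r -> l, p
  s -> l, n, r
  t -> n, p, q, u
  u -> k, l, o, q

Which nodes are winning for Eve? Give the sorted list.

A0 = {l}
A1: add {s} — s (Eve) has s→l.
A2 = A1; e.g. k (Eve) has no edge into A1. Fixed point.
Eve's winning region = {l, s}.

l, s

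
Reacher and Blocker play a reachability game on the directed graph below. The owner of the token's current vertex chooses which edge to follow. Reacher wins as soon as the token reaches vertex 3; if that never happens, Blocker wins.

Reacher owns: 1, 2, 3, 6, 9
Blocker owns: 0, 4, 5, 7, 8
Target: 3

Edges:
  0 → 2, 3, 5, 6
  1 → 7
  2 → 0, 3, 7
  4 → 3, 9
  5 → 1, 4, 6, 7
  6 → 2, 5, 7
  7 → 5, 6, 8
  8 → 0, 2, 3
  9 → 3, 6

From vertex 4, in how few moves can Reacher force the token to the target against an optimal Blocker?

A0 = {3}
A1: add {2, 9} — 2 (Reacher) has 2→3; 9 (Reacher) has 9→3.
A2: add {4, 6} — 4 (Blocker): all of {3, 9} already in; 6 (Reacher) has 6→2.
A3 = A2; e.g. 0 (Blocker) can still go to 5. Fixed point.
4 enters the attractor at level 2, so Reacher can force the target in 2 moves from there.

2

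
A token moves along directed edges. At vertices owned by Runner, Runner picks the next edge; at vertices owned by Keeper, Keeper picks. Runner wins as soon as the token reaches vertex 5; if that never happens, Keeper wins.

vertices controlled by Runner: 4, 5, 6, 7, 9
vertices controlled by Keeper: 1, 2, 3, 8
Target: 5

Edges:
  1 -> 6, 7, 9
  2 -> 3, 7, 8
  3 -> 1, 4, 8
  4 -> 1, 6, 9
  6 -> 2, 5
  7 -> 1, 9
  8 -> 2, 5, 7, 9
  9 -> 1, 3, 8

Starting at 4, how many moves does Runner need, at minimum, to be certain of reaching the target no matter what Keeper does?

A0 = {5}
A1: add {6} — 6 (Runner) has 6→5.
A2: add {4} — 4 (Runner) has 4→6.
A3 = A2; e.g. 1 (Keeper) can still go to 7. Fixed point.
4 enters the attractor at level 2, so Runner can force the target in 2 moves from there.

2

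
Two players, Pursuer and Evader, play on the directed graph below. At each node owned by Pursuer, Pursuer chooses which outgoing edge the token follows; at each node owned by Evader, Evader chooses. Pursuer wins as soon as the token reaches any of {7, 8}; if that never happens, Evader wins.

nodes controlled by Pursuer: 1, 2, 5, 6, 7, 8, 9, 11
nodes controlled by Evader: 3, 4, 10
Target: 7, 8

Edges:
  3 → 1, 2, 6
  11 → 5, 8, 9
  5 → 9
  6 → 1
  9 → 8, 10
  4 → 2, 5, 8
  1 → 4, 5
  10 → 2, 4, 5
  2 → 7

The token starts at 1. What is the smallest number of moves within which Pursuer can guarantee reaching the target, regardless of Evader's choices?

A0 = {7, 8}
A1: add {2, 9, 11} — 2 (Pursuer) has 2→7; 9 (Pursuer) has 9→8; 11 (Pursuer) has 11→8.
A2: add {5} — 5 (Pursuer) has 5→9.
A3: add {1, 4} — 1 (Pursuer) has 1→5; 4 (Evader): all of {2, 5, 8} already in.
1 enters the attractor at level 3, so Pursuer can force the target in 3 moves from there.

3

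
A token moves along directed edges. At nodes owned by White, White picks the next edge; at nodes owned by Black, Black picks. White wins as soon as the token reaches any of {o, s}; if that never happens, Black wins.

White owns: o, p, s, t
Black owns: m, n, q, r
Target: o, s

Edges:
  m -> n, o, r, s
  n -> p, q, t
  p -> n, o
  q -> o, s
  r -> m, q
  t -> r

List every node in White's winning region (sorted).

o, p, q, s

A0 = {o, s}
A1: add {p, q} — p (White) has p→o; q (Black): all of {o, s} already in.
A2 = A1; e.g. m (Black) can still go to n. Fixed point.
White's winning region = {o, p, q, s}.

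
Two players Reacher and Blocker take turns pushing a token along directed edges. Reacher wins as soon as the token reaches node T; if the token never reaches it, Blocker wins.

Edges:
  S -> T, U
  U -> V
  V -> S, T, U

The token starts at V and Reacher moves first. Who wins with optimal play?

Track states (vertex, player-to-move).
A0 = {(T,Reacher), (T,Blocker)}
A1: add {(S,Reacher), (V,Reacher)}.
(V,Reacher) ∈ A1 ⇒ Reacher forces the target.

Reacher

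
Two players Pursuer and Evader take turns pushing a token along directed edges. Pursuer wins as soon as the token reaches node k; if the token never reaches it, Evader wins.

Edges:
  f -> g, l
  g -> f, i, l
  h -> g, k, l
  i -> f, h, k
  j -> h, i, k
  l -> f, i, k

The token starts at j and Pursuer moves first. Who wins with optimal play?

Pursuer

Track states (vertex, player-to-move).
A0 = {(k,Pursuer), (k,Evader)}
A1: add {(h,Pursuer), (i,Pursuer), (j,Pursuer), (l,Pursuer)}.
(j,Pursuer) ∈ A1 ⇒ Pursuer forces the target.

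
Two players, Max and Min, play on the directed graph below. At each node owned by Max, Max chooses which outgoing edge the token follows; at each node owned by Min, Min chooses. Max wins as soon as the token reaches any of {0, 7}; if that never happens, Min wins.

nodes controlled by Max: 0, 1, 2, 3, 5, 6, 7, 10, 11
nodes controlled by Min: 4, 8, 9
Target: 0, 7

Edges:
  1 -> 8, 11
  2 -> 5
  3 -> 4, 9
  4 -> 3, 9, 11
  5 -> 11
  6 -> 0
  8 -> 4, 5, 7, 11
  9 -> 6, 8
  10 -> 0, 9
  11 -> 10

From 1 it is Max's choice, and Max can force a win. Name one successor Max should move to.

11

A0 = {0, 7}
A1: add {6, 10} — 6 (Max) has 6→0; 10 (Max) has 10→0.
A2: add {11} — 11 (Max) has 11→10.
A3: add {1, 5} — 1 (Max) has 1→11; 5 (Max) has 5→11.
A4: add {2} — 2 (Max) has 2→5.
A5 = A4; e.g. 3 (Max) has no edge into A4. Fixed point.
From 1, successor 11 is in the attractor (rank 2); the other successor 8 is not.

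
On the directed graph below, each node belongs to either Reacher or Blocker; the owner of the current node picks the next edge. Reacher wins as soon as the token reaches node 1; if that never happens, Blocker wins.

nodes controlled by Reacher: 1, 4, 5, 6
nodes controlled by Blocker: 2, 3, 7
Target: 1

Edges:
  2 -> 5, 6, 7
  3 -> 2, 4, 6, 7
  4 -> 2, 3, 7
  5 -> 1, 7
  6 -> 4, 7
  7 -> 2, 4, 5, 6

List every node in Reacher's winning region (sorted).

1, 5

A0 = {1}
A1: add {5} — 5 (Reacher) has 5→1.
A2 = A1; e.g. 2 (Blocker) can still go to 6. Fixed point.
Reacher's winning region = {1, 5}.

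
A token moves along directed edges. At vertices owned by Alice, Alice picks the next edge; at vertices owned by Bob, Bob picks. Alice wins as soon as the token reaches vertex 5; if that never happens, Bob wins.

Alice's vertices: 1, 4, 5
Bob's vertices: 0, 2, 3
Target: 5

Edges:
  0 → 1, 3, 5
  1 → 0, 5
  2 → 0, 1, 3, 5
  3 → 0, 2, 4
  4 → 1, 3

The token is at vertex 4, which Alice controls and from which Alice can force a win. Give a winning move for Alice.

A0 = {5}
A1: add {1} — 1 (Alice) has 1→5.
A2: add {4} — 4 (Alice) has 4→1.
A3 = A2; e.g. 0 (Bob) can still go to 3. Fixed point.
From 4, successor 1 is in the attractor (rank 1); the other successor 3 is not.

1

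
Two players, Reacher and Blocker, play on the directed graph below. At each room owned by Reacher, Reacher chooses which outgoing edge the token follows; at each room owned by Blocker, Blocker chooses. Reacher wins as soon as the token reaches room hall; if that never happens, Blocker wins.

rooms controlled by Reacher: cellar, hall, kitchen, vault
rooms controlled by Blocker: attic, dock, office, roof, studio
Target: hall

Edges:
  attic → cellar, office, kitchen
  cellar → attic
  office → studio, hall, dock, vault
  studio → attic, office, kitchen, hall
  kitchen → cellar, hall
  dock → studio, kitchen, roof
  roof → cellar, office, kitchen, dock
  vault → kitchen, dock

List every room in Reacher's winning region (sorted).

A0 = {hall}
A1: add {kitchen} — kitchen (Reacher) has kitchen→hall.
A2: add {vault} — vault (Reacher) has vault→kitchen.
A3 = A2; e.g. attic (Blocker) can still go to cellar. Fixed point.
Reacher's winning region = {hall, kitchen, vault}.

hall, kitchen, vault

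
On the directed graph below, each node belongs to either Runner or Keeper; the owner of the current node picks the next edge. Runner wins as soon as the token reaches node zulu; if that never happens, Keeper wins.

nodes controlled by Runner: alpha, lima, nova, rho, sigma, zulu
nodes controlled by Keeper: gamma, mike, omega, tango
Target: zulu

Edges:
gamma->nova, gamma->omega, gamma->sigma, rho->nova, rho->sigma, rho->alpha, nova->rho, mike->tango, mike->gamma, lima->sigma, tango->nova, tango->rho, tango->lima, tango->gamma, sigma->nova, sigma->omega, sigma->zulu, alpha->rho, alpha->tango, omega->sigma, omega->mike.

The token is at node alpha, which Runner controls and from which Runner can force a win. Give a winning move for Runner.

rho

A0 = {zulu}
A1: add {sigma} — sigma (Runner) has sigma→zulu.
A2: add {lima, rho} — rho (Runner) has rho→sigma; lima (Runner) has lima→sigma.
A3: add {alpha, nova} — nova (Runner) has nova→rho; alpha (Runner) has alpha→rho.
A4 = A3; e.g. omega (Keeper) can still go to mike. Fixed point.
From alpha, successor rho is in the attractor (rank 2); the other successor tango is not.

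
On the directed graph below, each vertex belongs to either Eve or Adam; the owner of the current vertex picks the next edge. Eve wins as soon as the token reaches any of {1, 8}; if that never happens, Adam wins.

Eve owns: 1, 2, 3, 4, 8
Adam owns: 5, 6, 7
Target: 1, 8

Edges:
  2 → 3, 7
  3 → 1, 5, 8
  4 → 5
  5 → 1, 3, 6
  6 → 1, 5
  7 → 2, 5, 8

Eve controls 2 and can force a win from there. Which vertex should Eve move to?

3

A0 = {1, 8}
A1: add {3} — 3 (Eve) has 3→1.
A2: add {2} — 2 (Eve) has 2→3.
A3 = A2; e.g. 4 (Eve) has no edge into A2. Fixed point.
From 2, successor 3 is in the attractor (rank 1); the other successor 7 is not.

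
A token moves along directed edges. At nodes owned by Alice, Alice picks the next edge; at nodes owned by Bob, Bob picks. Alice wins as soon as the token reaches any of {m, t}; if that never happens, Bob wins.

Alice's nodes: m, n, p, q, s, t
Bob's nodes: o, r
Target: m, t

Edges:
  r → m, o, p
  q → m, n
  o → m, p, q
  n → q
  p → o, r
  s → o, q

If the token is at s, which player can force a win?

A0 = {m, t}
A1: add {q} — q (Alice) has q→m.
A2: add {n, s} — n (Alice) has n→q; s (Alice) has s→q.
A3 = A2; e.g. o (Bob) can still go to p. Fixed point.
s ∈ A2, so Alice can force the target.

Alice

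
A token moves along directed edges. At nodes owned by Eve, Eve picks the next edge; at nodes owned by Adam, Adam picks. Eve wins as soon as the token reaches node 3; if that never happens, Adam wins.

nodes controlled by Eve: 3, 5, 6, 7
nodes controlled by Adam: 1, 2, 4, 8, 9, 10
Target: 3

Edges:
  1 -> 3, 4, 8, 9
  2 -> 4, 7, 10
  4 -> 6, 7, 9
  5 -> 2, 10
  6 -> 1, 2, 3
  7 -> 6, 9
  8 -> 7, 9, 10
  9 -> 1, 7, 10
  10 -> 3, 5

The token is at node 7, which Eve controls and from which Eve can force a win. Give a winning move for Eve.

6

A0 = {3}
A1: add {6} — 6 (Eve) has 6→3.
A2: add {7} — 7 (Eve) has 7→6.
A3 = A2; e.g. 1 (Adam) can still go to 4. Fixed point.
From 7, successor 6 is in the attractor (rank 1); the other successor 9 is not.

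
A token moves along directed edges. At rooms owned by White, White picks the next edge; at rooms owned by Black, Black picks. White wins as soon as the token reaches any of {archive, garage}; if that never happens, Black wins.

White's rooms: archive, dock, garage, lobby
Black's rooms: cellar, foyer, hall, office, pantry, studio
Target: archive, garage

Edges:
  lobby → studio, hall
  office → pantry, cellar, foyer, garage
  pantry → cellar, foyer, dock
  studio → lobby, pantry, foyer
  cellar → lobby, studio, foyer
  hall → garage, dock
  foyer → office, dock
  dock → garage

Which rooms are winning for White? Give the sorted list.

archive, dock, garage, hall, lobby

A0 = {archive, garage}
A1: add {dock} — dock (White) has dock→garage.
A2: add {hall} — hall (Black): all of {garage, dock} already in.
A3: add {lobby} — lobby (White) has lobby→hall.
A4 = A3; e.g. office (Black) can still go to pantry. Fixed point.
White's winning region = {archive, dock, garage, hall, lobby}.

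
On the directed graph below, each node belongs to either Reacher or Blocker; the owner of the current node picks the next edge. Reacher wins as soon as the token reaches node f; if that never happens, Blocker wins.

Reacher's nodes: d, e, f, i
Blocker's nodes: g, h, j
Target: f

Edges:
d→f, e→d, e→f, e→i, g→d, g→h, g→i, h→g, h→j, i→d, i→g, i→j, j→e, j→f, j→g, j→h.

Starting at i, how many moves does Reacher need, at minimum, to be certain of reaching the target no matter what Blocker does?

2

A0 = {f}
A1: add {d, e} — d (Reacher) has d→f; e (Reacher) has e→f.
A2: add {i} — i (Reacher) has i→d.
A3 = A2; e.g. g (Blocker) can still go to h. Fixed point.
i enters the attractor at level 2, so Reacher can force the target in 2 moves from there.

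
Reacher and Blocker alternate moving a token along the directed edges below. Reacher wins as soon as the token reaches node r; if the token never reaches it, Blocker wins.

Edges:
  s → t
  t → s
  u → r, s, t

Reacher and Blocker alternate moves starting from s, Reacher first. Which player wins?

Track states (vertex, player-to-move).
A0 = {(r,Reacher), (r,Blocker)}
A1: add {(u,Reacher)}.
A2 = A1; e.g. (s,Reacher) stays out. (s,Reacher) never enters ⇒ Blocker avoids the target.

Blocker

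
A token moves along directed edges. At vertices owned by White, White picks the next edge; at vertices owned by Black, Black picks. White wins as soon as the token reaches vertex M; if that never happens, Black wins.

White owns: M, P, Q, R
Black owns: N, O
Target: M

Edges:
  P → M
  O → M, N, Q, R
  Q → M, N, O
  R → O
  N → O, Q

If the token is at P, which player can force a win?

White

A0 = {M}
A1: add {P, Q} — P (White) has P→M; Q (White) has Q→M.
A2 = A1; e.g. N (Black) can still go to O. Fixed point.
P ∈ A1, so White can force the target.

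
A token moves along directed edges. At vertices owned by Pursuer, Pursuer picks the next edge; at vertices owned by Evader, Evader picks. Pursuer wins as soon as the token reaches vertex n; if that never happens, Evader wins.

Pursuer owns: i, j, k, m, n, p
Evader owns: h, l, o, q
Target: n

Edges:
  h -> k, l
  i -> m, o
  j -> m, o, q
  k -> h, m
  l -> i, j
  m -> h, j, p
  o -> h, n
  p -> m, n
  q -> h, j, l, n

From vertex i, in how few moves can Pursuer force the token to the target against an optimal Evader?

A0 = {n}
A1: add {p} — p (Pursuer) has p→n.
A2: add {m} — m (Pursuer) has m→p.
A3: add {i, j, k} — i (Pursuer) has i→m; j (Pursuer) has j→m; k (Pursuer) has k→m.
i enters the attractor at level 3, so Pursuer can force the target in 3 moves from there.

3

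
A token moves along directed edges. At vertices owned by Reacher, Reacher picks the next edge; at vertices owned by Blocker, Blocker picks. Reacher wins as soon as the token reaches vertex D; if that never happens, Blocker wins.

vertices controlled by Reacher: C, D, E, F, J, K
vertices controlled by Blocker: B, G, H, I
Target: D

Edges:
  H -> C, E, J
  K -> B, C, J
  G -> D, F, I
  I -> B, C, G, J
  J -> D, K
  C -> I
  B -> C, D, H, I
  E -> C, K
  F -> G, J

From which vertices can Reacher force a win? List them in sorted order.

A0 = {D}
A1: add {J} — J (Reacher) has J→D.
A2: add {F, K} — F (Reacher) has F→J; K (Reacher) has K→J.
A3: add {E} — E (Reacher) has E→K.
A4 = A3; e.g. B (Blocker) can still go to C. Fixed point.
Reacher's winning region = {D, E, F, J, K}.

D, E, F, J, K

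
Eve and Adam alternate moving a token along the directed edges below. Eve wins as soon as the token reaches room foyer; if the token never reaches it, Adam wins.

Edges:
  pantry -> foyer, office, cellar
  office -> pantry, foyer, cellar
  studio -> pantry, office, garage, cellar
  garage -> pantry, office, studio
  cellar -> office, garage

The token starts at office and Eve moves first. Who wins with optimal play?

Eve

Track states (vertex, player-to-move).
A0 = {(foyer,Eve), (foyer,Adam)}
A1: add {(pantry,Eve), (office,Eve)}.
(office,Eve) ∈ A1 ⇒ Eve forces the target.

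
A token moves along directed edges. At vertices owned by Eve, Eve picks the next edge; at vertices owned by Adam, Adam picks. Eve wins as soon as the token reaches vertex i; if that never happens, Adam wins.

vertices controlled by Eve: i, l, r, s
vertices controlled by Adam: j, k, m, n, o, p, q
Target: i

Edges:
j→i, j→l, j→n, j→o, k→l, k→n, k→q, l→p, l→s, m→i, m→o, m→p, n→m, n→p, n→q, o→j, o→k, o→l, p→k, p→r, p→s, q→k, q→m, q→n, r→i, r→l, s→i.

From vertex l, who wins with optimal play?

Eve

A0 = {i}
A1: add {r, s} — r (Eve) has r→i; s (Eve) has s→i.
A2: add {l} — l (Eve) has l→s.
A3 = A2; e.g. j (Adam) can still go to n. Fixed point.
l ∈ A2, so Eve can force the target.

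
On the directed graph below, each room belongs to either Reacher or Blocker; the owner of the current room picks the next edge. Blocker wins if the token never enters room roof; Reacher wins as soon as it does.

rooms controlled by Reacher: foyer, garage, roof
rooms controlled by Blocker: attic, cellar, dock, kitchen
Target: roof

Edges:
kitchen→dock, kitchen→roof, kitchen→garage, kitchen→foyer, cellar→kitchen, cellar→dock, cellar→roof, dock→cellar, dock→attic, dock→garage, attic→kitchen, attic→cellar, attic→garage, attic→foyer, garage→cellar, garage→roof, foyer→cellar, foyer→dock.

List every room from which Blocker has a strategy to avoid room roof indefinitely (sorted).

A0 = {roof}
A1: add {garage} — garage (Reacher) has garage→roof.
A2 = A1; e.g. kitchen (Blocker) can still go to dock. Fixed point.
Reacher's attractor = {garage, roof}; Blocker avoids the target exactly from the complement.

attic, cellar, dock, foyer, kitchen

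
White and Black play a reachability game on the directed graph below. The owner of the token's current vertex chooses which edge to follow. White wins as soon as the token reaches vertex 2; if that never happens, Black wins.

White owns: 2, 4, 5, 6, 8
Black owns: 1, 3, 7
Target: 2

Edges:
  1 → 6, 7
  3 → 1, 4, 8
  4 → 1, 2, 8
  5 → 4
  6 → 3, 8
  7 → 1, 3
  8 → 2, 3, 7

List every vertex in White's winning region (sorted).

2, 4, 5, 6, 8

A0 = {2}
A1: add {4, 8} — 4 (White) has 4→2; 8 (White) has 8→2.
A2: add {5, 6} — 5 (White) has 5→4; 6 (White) has 6→8.
A3 = A2; e.g. 1 (Black) can still go to 7. Fixed point.
White's winning region = {2, 4, 5, 6, 8}.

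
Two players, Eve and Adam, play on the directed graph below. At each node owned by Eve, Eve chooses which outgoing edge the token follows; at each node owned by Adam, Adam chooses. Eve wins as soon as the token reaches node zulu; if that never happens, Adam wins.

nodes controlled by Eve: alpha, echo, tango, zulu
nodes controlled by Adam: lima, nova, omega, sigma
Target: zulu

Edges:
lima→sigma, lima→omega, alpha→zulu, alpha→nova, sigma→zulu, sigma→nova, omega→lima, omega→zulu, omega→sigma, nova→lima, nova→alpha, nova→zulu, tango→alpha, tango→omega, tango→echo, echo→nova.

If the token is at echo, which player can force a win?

A0 = {zulu}
A1: add {alpha} — alpha (Eve) has alpha→zulu.
A2: add {tango} — tango (Eve) has tango→alpha.
A3 = A2; e.g. lima (Adam) can still go to sigma. Fixed point.
echo never enters the attractor, so Adam can avoid the target forever.

Adam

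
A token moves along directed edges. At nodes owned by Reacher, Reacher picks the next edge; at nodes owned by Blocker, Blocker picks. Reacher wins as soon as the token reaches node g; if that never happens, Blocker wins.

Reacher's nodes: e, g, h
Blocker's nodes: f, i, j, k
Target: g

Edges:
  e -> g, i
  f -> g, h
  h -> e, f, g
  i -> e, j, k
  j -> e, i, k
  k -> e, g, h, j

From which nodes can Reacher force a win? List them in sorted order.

A0 = {g}
A1: add {e, h} — e (Reacher) has e→g; h (Reacher) has h→g.
A2: add {f} — f (Blocker): all of {g, h} already in.
A3 = A2; e.g. i (Blocker) can still go to j. Fixed point.
Reacher's winning region = {e, f, g, h}.

e, f, g, h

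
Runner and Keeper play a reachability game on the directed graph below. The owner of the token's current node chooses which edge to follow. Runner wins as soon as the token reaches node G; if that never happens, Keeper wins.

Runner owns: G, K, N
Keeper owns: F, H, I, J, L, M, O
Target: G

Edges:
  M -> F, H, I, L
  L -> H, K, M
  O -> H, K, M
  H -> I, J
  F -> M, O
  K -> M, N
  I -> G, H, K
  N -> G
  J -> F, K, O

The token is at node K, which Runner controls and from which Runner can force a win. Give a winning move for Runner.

N

A0 = {G}
A1: add {N} — N (Runner) has N→G.
A2: add {K} — K (Runner) has K→N.
A3 = A2; e.g. F (Keeper) can still go to M. Fixed point.
From K, successor N is in the attractor (rank 1); the other successor M is not.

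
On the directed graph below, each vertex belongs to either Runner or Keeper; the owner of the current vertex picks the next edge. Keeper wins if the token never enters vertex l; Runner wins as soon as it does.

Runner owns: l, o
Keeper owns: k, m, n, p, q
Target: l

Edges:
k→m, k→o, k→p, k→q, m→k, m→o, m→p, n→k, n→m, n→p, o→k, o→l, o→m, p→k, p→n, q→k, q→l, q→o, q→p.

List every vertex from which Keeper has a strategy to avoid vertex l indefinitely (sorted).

k, m, n, p, q

A0 = {l}
A1: add {o} — o (Runner) has o→l.
A2 = A1; e.g. k (Keeper) can still go to m. Fixed point.
Runner's attractor = {l, o}; Keeper avoids the target exactly from the complement.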